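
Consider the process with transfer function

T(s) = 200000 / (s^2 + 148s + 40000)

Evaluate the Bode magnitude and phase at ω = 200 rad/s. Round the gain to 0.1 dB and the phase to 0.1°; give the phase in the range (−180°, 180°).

At s = jω = j200:
quadratic: (j200)² + 148·j200 + 40000 = 0 + j29600 → |·| ≈ 29600, ∠ ≈ 90.00°
|T| = 200000 / 29600 ≈ 6.7568
Gain = 20 log₁₀(6.7568) ≈ 16.59 dB
∠T = 0.00° − 90.00° = -90.00°

16.6 dB, -90.0°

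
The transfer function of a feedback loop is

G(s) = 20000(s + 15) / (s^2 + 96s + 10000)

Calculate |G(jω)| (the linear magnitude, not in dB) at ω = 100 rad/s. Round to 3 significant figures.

211

At s = jω = j100:
zero (s+15): 15 + j100 → |·| = √(15²+100²) = √10225 ≈ 101.12, ∠ = arctan(100/15) ≈ 81.47°
quadratic: (j100)² + 96·j100 + 10000 = 0 + j9600 → |·| ≈ 9600, ∠ ≈ 90.00°
|G| = 20000 · 101.12 / 9600 ≈ 210.67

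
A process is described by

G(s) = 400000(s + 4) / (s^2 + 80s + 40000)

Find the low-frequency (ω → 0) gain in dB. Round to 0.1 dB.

32.0 dB

G(0) = 400000·4 / 40000 = 40
20 log₁₀(40) ≈ 32.04 dB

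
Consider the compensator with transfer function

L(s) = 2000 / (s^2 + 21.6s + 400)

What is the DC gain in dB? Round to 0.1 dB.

L(0) = 2000 / 400 = 5
20 log₁₀(5) ≈ 13.98 dB

14.0 dB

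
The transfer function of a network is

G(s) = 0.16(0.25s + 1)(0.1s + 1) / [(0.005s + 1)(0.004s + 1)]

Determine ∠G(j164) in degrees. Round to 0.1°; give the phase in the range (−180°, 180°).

At ω = 164 rad/s:
zero (1 + j164·0.25) = 1 + j41 → |·| ≈ 41.012, ∠ ≈ 88.60°
zero (1 + j164·0.1) = 1 + j16.4 → |·| ≈ 16.43, ∠ ≈ 86.51°
pole (1 + j164·0.005) = 1 + j0.82 → |·| ≈ 1.2932, ∠ ≈ 39.35°
pole (1 + j164·0.004) = 1 + j0.656 → |·| ≈ 1.196, ∠ ≈ 33.26°
∠G = (88.60° + 86.51°) − (39.35° + 33.26°) = 102.50°

102.5°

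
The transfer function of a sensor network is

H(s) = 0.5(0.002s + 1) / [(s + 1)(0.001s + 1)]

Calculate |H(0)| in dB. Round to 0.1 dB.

-6.0 dB

H(0) = 0.5 · 1 / 1 = 0.5
20 log₁₀(0.5) ≈ -6.02 dB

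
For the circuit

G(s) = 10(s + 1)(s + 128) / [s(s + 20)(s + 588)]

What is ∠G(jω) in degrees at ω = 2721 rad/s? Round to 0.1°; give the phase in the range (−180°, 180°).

At s = jω = j2721:
zero (s+1): 1 + j2721 → |·| = √(1²+2721²) = √7403842 ≈ 2721, ∠ = arctan(2721/1) ≈ 89.98°
zero (s+128): 128 + j2721 → |·| = √(128²+2721²) = √7420225 ≈ 2724, ∠ = arctan(2721/128) ≈ 87.31°
pole (s+20): 20 + j2721 → |·| = √(20²+2721²) = √7404241 ≈ 2721.1, ∠ = arctan(2721/20) ≈ 89.58°
pole (s+588): 588 + j2721 → |·| = √(588²+2721²) = √7749585 ≈ 2783.8, ∠ = arctan(2721/588) ≈ 77.81°
pole at origin: |s| = 2721, ∠ = 90.00° (in denominator)
∠G = 177.29° − 257.39° = -80.10°

-80.1°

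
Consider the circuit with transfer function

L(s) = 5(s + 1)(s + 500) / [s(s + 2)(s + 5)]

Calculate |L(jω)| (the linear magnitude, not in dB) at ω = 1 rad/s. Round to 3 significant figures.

At s = jω = j1:
zero (s+1): 1 + j1 → |·| = √(1²+1²) = √2 ≈ 1.4142, ∠ = arctan(1/1) ≈ 45.00°
zero (s+500): 500 + j1 → |·| = √(500²+1²) = √250001 ≈ 500, ∠ = arctan(1/500) ≈ 0.11°
pole (s+2): 2 + j1 → |·| = √(2²+1²) = √5 ≈ 2.2361, ∠ = arctan(1/2) ≈ 26.57°
pole (s+5): 5 + j1 → |·| = √(5²+1²) = √26 ≈ 5.099, ∠ = arctan(1/5) ≈ 11.31°
pole at origin: |s| = 1, ∠ = 90.00° (in denominator)
|L| = 5 · 707.1 / 11.402 ≈ 310.08

310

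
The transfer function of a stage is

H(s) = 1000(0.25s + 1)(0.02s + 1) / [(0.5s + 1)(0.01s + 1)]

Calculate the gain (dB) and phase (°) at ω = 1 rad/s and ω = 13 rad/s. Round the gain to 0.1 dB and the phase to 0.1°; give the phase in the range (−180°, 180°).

At ω = 1 rad/s:
zero (1 + j1·0.25) = 1 + j0.25 → |·| ≈ 1.0308, ∠ ≈ 14.04°
zero (1 + j1·0.02) = 1 + j0.02 → |·| ≈ 1.0002, ∠ ≈ 1.15°
pole (1 + j1·0.5) = 1 + j0.5 → |·| ≈ 1.118, ∠ ≈ 26.57°
pole (1 + j1·0.01) = 1 + j0.01 → |·| ≈ 1, ∠ ≈ 0.57°
|H| = 1000 · 1.0308 · 1.0002 / (1.118 · 1) ≈ 922.19
Gain = 20 log₁₀(922.19) ≈ 59.30 dB
∠H = (14.04° + 1.15°) − (26.57° + 0.57°) = -11.95°

At ω = 13 rad/s:
zero (1 + j13·0.25) = 1 + j3.25 → |·| ≈ 3.4004, ∠ ≈ 72.90°
zero (1 + j13·0.02) = 1 + j0.26 → |·| ≈ 1.0332, ∠ ≈ 14.57°
pole (1 + j13·0.5) = 1 + j6.5 → |·| ≈ 6.5765, ∠ ≈ 81.25°
pole (1 + j13·0.01) = 1 + j0.13 → |·| ≈ 1.0084, ∠ ≈ 7.41°
|H| = 1000 · 3.4004 · 1.0332 / (6.5765 · 1.0084) ≈ 529.77
Gain = 20 log₁₀(529.77) ≈ 54.48 dB
∠H = (72.90° + 14.57°) − (81.25° + 7.41°) = -1.19°

ω = 1: 59.3 dB, -12.0°; ω = 13: 54.5 dB, -1.2°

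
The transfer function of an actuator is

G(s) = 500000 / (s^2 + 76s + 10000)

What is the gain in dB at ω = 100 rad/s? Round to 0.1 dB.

36.4 dB

At s = jω = j100:
quadratic: (j100)² + 76·j100 + 10000 = 0 + j7600 → |·| ≈ 7600, ∠ ≈ 90.00°
|G| = 500000 / 7600 ≈ 65.789
Gain = 20 log₁₀(65.789) ≈ 36.36 dB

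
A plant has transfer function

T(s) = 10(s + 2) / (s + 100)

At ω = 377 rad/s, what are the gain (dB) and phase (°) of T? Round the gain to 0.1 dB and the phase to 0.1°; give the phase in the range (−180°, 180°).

19.7 dB, 14.6°

At s = jω = j377:
zero (s+2): 2 + j377 → |·| = √(2²+377²) = √142133 ≈ 377.01, ∠ = arctan(377/2) ≈ 89.70°
pole (s+100): 100 + j377 → |·| = √(100²+377²) = √152129 ≈ 390.04, ∠ = arctan(377/100) ≈ 75.14°
|T| = 10 · 377.01 / 390.04 ≈ 9.6659
Gain = 20 log₁₀(9.6659) ≈ 19.70 dB
∠T = 89.70° − 75.14° = 14.56°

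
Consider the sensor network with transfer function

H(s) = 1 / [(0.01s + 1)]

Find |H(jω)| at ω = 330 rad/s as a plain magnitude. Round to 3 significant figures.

At ω = 330 rad/s:
pole (1 + j330·0.01) = 1 + j3.3 → |·| ≈ 3.4482, ∠ ≈ 73.14°
|H| = 1 · 1 / (3.4482) ≈ 0.29001

0.290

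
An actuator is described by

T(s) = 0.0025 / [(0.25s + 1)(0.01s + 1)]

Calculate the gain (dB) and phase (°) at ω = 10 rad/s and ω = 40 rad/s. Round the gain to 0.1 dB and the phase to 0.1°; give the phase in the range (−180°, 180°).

ω = 10: -60.7 dB, -73.9°; ω = 40: -72.7 dB, -106.1°

At ω = 10 rad/s:
pole (1 + j10·0.25) = 1 + j2.5 → |·| ≈ 2.6926, ∠ ≈ 68.20°
pole (1 + j10·0.01) = 1 + j0.1 → |·| ≈ 1.005, ∠ ≈ 5.71°
|T| = 0.0025 · 1 / (2.6926 · 1.005) ≈ 0.00092385
Gain = 20 log₁₀(0.00092385) ≈ -60.69 dB
∠T = (0°) − (68.20° + 5.71°) = -73.91°

At ω = 40 rad/s:
pole (1 + j40·0.25) = 1 + j10 → |·| ≈ 10.05, ∠ ≈ 84.29°
pole (1 + j40·0.01) = 1 + j0.4 → |·| ≈ 1.077, ∠ ≈ 21.80°
|T| = 0.0025 · 1 / (10.05 · 1.077) ≈ 0.00023097
Gain = 20 log₁₀(0.00023097) ≈ -72.73 dB
∠T = (0°) − (84.29° + 21.80°) = -106.09°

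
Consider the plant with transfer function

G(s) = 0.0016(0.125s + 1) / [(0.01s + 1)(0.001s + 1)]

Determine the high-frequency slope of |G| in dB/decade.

Each pole contributes −20 dB/decade at high frequency; each zero contributes +20 dB/decade.
Net: 1 zero(s) − 2 pole(s) → -20 dB/decade.

-20 dB/decade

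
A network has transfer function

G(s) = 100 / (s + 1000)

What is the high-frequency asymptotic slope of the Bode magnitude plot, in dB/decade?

-20 dB/decade

Each pole contributes −20 dB/decade at high frequency; each zero contributes +20 dB/decade.
Net: 0 zero(s) − 1 pole(s) → -20 dB/decade.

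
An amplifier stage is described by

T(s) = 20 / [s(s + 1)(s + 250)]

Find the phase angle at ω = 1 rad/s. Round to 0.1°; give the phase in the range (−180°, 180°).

-135.2°

At s = jω = j1:
pole (s+1): 1 + j1 → |·| = √(1²+1²) = √2 ≈ 1.4142, ∠ = arctan(1/1) ≈ 45.00°
pole (s+250): 250 + j1 → |·| = √(250²+1²) = √62501 ≈ 250, ∠ = arctan(1/250) ≈ 0.23°
pole at origin: |s| = 1, ∠ = 90.00° (in denominator)
∠T = 0.00° − 135.23° = -135.23°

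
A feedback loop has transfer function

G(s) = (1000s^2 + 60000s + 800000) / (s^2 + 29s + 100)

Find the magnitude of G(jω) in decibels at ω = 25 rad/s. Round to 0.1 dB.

64.5 dB

Substitute s = j25:
Numerator: 1000(j25)^2 + 60000(j25) + 800000 = 175000 + j1500000
Denominator: (j25)^2 + 29(j25) + 100 = -525 + j725
|N| = √(175000² + 1500000²) ≈ 1.5102e+06, ∠N ≈ 83.35°
|D| = √(525² + 725²) ≈ 895.13, ∠D ≈ 125.91°
|G| = 1.5102e+06 / 895.13 ≈ 1687.1
Gain = 20 log₁₀(1687.1) ≈ 64.54 dB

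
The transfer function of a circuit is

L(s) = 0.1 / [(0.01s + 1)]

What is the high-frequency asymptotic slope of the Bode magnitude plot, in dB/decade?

Each pole contributes −20 dB/decade at high frequency; each zero contributes +20 dB/decade.
Net: 0 zero(s) − 1 pole(s) → -20 dB/decade.

-20 dB/decade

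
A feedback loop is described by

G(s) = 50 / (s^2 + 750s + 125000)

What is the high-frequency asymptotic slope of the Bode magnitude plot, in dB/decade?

-40 dB/decade

Each pole contributes −20 dB/decade at high frequency; each zero contributes +20 dB/decade.
Net: 0 zero(s) − 2 pole(s) → -40 dB/decade.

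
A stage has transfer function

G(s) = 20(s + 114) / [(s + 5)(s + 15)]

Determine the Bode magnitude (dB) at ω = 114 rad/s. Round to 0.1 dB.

-12.2 dB

At s = jω = j114:
zero (s+114): 114 + j114 → |·| = √(114²+114²) = √25992 ≈ 161.22, ∠ = arctan(114/114) ≈ 45.00°
pole (s+5): 5 + j114 → |·| = √(5²+114²) = √13021 ≈ 114.11, ∠ = arctan(114/5) ≈ 87.49°
pole (s+15): 15 + j114 → |·| = √(15²+114²) = √13221 ≈ 114.98, ∠ = arctan(114/15) ≈ 82.50°
|G| = 20 · 161.22 / 13120 ≈ 0.24576
Gain = 20 log₁₀(0.24576) ≈ -12.19 dB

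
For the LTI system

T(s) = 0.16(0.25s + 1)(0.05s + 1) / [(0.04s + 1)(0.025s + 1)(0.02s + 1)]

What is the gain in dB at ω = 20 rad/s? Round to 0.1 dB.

-2.5 dB

At ω = 20 rad/s:
zero (1 + j20·0.25) = 1 + j5 → |·| ≈ 5.099, ∠ ≈ 78.69°
zero (1 + j20·0.05) = 1 + j1 → |·| ≈ 1.4142, ∠ ≈ 45.00°
pole (1 + j20·0.04) = 1 + j0.8 → |·| ≈ 1.2806, ∠ ≈ 38.66°
pole (1 + j20·0.025) = 1 + j0.5 → |·| ≈ 1.118, ∠ ≈ 26.57°
pole (1 + j20·0.02) = 1 + j0.4 → |·| ≈ 1.077, ∠ ≈ 21.80°
|T| = 0.16 · 5.099 · 1.4142 / (1.2806 · 1.118 · 1.077) ≈ 0.74825
Gain = 20 log₁₀(0.74825) ≈ -2.52 dB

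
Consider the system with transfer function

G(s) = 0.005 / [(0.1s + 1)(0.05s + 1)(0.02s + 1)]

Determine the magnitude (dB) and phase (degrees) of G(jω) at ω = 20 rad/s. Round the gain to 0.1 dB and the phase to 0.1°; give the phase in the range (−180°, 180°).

At ω = 20 rad/s:
pole (1 + j20·0.1) = 1 + j2 → |·| ≈ 2.2361, ∠ ≈ 63.43°
pole (1 + j20·0.05) = 1 + j1 → |·| ≈ 1.4142, ∠ ≈ 45.00°
pole (1 + j20·0.02) = 1 + j0.4 → |·| ≈ 1.077, ∠ ≈ 21.80°
|G| = 0.005 · 1 / (2.2361 · 1.4142 · 1.077) ≈ 0.0014681
Gain = 20 log₁₀(0.0014681) ≈ -56.66 dB
∠G = (0°) − (63.43° + 45.00° + 21.80°) = -130.23°

-56.7 dB, -130.2°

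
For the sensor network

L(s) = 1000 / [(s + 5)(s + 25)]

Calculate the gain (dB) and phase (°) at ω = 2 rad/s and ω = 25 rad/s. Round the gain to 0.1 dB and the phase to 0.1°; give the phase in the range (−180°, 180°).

ω = 2: 17.4 dB, -26.4°; ω = 25: 0.9 dB, -123.7°

At s = jω = j2:
pole (s+5): 5 + j2 → |·| = √(5²+2²) = √29 ≈ 5.3852, ∠ = arctan(2/5) ≈ 21.80°
pole (s+25): 25 + j2 → |·| = √(25²+2²) = √629 ≈ 25.08, ∠ = arctan(2/25) ≈ 4.57°
|L| = 1000 / 135.06 ≈ 7.4041
Gain = 20 log₁₀(7.4041) ≈ 17.39 dB
∠L = 0.00° − 26.37° = -26.37°

At s = jω = j25:
pole (s+5): 5 + j25 → |·| = √(5²+25²) = √650 ≈ 25.495, ∠ = arctan(25/5) ≈ 78.69°
pole (s+25): 25 + j25 → |·| = √(25²+25²) = √1250 ≈ 35.355, ∠ = arctan(25/25) ≈ 45.00°
|L| = 1000 / 901.38 ≈ 1.1094
Gain = 20 log₁₀(1.1094) ≈ 0.90 dB
∠L = 0.00° − 123.69° = -123.69°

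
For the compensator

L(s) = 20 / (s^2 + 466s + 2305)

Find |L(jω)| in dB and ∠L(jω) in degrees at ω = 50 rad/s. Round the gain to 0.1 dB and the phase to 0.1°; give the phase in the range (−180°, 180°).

Substitute s = j50:
Numerator: 20 = 20 + j0
Denominator: (j50)^2 + 466(j50) + 2305 = -195 + j23300
|N| = √(20² + 0²) ≈ 20, ∠N ≈ 0.00°
|D| = √(195² + 23300²) ≈ 23301, ∠D ≈ 90.48°
|L| = 20 / 23301 ≈ 0.00085833
Gain = 20 log₁₀(0.00085833) ≈ -61.33 dB
∠L = 0.00° − 90.48° = -90.48°

-61.3 dB, -90.5°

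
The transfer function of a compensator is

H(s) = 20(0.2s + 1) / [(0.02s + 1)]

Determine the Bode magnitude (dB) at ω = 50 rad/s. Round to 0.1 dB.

At ω = 50 rad/s:
zero (1 + j50·0.2) = 1 + j10 → |·| ≈ 10.05, ∠ ≈ 84.29°
pole (1 + j50·0.02) = 1 + j1 → |·| ≈ 1.4142, ∠ ≈ 45.00°
|H| = 20 · 10.05 / (1.4142) ≈ 142.13
Gain = 20 log₁₀(142.13) ≈ 43.05 dB

43.1 dB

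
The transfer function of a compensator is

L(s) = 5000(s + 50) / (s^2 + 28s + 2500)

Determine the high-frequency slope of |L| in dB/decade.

-20 dB/decade

Each pole contributes −20 dB/decade at high frequency; each zero contributes +20 dB/decade.
Net: 1 zero(s) − 2 pole(s) → -20 dB/decade.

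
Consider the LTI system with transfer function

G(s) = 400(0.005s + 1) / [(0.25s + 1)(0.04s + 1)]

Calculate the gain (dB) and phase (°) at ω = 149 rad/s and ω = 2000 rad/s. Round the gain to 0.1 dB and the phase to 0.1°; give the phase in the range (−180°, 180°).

At ω = 149 rad/s:
zero (1 + j149·0.005) = 1 + j0.745 → |·| ≈ 1.247, ∠ ≈ 36.69°
pole (1 + j149·0.25) = 1 + j37.25 → |·| ≈ 37.263, ∠ ≈ 88.46°
pole (1 + j149·0.04) = 1 + j5.96 → |·| ≈ 6.0433, ∠ ≈ 80.48°
|G| = 400 · 1.247 / (37.263 · 6.0433) ≈ 2.215
Gain = 20 log₁₀(2.215) ≈ 6.91 dB
∠G = (36.69°) − (88.46° + 80.48°) = -132.25°

At ω = 2000 rad/s:
zero (1 + j2000·0.005) = 1 + j10 → |·| ≈ 10.05, ∠ ≈ 84.29°
pole (1 + j2000·0.25) = 1 + j500 → |·| ≈ 500, ∠ ≈ 89.89°
pole (1 + j2000·0.04) = 1 + j80 → |·| ≈ 80.006, ∠ ≈ 89.28°
|G| = 400 · 10.05 / (500 · 80.006) ≈ 0.10049
Gain = 20 log₁₀(0.10049) ≈ -19.96 dB
∠G = (84.29°) − (89.89° + 89.28°) = -94.88°

ω = 149: 6.9 dB, -132.3°; ω = 2000: -20.0 dB, -94.9°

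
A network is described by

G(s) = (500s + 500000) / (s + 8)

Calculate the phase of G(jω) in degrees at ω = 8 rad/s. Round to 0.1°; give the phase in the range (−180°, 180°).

-44.5°

Substitute s = j8:
Numerator: 500(j8) + 500000 = 500000 + j4000
Denominator: (j8) + 8 = 8 + j8
|N| = √(500000² + 4000²) ≈ 5.0002e+05, ∠N ≈ 0.46°
|D| = √(8² + 8²) ≈ 11.314, ∠D ≈ 45.00°
∠G = 0.46° − 45.00° = -44.54°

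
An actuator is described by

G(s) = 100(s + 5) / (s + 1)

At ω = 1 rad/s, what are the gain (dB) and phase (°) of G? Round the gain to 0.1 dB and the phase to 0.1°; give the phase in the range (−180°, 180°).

51.1 dB, -33.7°

At s = jω = j1:
zero (s+5): 5 + j1 → |·| = √(5²+1²) = √26 ≈ 5.099, ∠ = arctan(1/5) ≈ 11.31°
pole (s+1): 1 + j1 → |·| = √(1²+1²) = √2 ≈ 1.4142, ∠ = arctan(1/1) ≈ 45.00°
|G| = 100 · 5.099 / 1.4142 ≈ 360.56
Gain = 20 log₁₀(360.56) ≈ 51.14 dB
∠G = 11.31° − 45.00° = -33.69°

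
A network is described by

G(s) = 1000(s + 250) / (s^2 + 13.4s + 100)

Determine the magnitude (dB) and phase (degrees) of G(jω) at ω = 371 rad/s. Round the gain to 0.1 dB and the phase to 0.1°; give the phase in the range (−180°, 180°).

10.2 dB, -121.9°

At s = jω = j371:
zero (s+250): 250 + j371 → |·| = √(250²+371²) = √200141 ≈ 447.37, ∠ = arctan(371/250) ≈ 56.03°
quadratic: (j371)² + 13.4·j371 + 100 = -137541 + j4971.4 → |·| ≈ 1.3763e+05, ∠ ≈ 177.93°
|G| = 1000 · 447.37 / 1.3763e+05 ≈ 3.2505
Gain = 20 log₁₀(3.2505) ≈ 10.24 dB
∠G = 56.03° − 177.93° = -121.90°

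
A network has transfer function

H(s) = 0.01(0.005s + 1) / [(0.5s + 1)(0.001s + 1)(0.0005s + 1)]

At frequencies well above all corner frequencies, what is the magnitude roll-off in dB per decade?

Each pole contributes −20 dB/decade at high frequency; each zero contributes +20 dB/decade.
Net: 1 zero(s) − 3 pole(s) → -40 dB/decade.

-40 dB/decade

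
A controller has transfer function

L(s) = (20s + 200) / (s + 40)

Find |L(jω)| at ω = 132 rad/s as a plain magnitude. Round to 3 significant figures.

19.2

Substitute s = j132:
Numerator: 20(j132) + 200 = 200 + j2640
Denominator: (j132) + 40 = 40 + j132
|N| = √(200² + 2640²) ≈ 2647.6, ∠N ≈ 85.67°
|D| = √(40² + 132²) ≈ 137.93, ∠D ≈ 73.14°
|L| = 2647.6 / 137.93 ≈ 19.195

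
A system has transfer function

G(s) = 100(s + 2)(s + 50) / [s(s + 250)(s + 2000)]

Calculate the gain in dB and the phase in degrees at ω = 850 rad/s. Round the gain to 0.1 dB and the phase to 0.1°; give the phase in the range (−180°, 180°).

-27.1 dB, -10.1°

At s = jω = j850:
zero (s+2): 2 + j850 → |·| = √(2²+850²) = √722504 ≈ 850, ∠ = arctan(850/2) ≈ 89.87°
zero (s+50): 50 + j850 → |·| = √(50²+850²) = √725000 ≈ 851.47, ∠ = arctan(850/50) ≈ 86.63°
pole (s+250): 250 + j850 → |·| = √(250²+850²) = √785000 ≈ 886, ∠ = arctan(850/250) ≈ 73.61°
pole (s+2000): 2000 + j850 → |·| = √(2000²+850²) = √4722500 ≈ 2173.1, ∠ = arctan(850/2000) ≈ 23.03°
pole at origin: |s| = 850, ∠ = 90.00° (in denominator)
|G| = 100 · 7.2375e+05 / 1.6366e+09 ≈ 0.044223
Gain = 20 log₁₀(0.044223) ≈ -27.09 dB
∠G = 176.50° − 186.64° = -10.14°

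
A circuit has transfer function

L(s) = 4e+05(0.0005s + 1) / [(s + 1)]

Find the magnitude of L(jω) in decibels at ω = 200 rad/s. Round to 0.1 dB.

66.1 dB

At ω = 200 rad/s:
zero (1 + j200·0.0005) = 1 + j0.1 → |·| ≈ 1.005, ∠ ≈ 5.71°
pole (1 + j200·1) = 1 + j200 → |·| ≈ 200, ∠ ≈ 89.71°
|L| = 4e+05 · 1.005 / (200) ≈ 2010
Gain = 20 log₁₀(2010) ≈ 66.06 dB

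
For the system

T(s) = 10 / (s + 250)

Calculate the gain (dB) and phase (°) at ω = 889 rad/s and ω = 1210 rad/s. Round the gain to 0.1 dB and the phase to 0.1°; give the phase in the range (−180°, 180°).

ω = 889: -39.3 dB, -74.3°; ω = 1210: -41.8 dB, -78.3°

At s = jω = j889:
pole (s+250): 250 + j889 → |·| = √(250²+889²) = √852821 ≈ 923.48, ∠ = arctan(889/250) ≈ 74.29°
|T| = 10 / 923.48 ≈ 0.010829
Gain = 20 log₁₀(0.010829) ≈ -39.31 dB
∠T = 0.00° − 74.29° = -74.29°

At s = jω = j1210:
pole (s+250): 250 + j1210 → |·| = √(250²+1210²) = √1526600 ≈ 1235.6, ∠ = arctan(1210/250) ≈ 78.33°
|T| = 10 / 1235.6 ≈ 0.0080932
Gain = 20 log₁₀(0.0080932) ≈ -41.84 dB
∠T = 0.00° − 78.33° = -78.33°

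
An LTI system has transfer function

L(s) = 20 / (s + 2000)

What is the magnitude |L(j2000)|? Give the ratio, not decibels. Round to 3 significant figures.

0.00707

At s = jω = j2000:
pole (s+2000): 2000 + j2000 → |·| = √(2000²+2000²) = √8000000 ≈ 2828.4, ∠ = arctan(2000/2000) ≈ 45.00°
|L| = 20 / 2828.4 ≈ 0.0070711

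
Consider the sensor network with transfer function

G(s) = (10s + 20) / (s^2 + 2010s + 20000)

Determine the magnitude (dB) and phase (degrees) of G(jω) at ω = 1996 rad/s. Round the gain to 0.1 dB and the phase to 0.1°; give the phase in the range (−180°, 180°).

-49.0 dB, -44.7°

Substitute s = j1996:
Numerator: 10(j1996) + 20 = 20 + j19960
Denominator: (j1996)^2 + 2010(j1996) + 20000 = -3964016 + j4011960
|N| = √(20² + 19960²) ≈ 19960, ∠N ≈ 89.94°
|D| = √(3964016² + 4011960²) ≈ 5.64e+06, ∠D ≈ 134.66°
|G| = 19960 / 5.64e+06 ≈ 0.003539
Gain = 20 log₁₀(0.003539) ≈ -49.02 dB
∠G = 89.94° − 134.66° = -44.72°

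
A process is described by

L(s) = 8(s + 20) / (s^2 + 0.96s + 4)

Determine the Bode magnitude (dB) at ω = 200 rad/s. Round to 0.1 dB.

At s = jω = j200:
zero (s+20): 20 + j200 → |·| = √(20²+200²) = √40400 ≈ 201, ∠ = arctan(200/20) ≈ 84.29°
quadratic: (j200)² + 0.96·j200 + 4 = -39996 + j192 → |·| ≈ 39996, ∠ ≈ 179.72°
|L| = 8 · 201 / 39996 ≈ 0.040204
Gain = 20 log₁₀(0.040204) ≈ -27.91 dB

-27.9 dB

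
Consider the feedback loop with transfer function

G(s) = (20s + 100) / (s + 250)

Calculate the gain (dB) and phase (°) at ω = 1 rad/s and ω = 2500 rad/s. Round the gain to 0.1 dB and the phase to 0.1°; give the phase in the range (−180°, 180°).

ω = 1: -7.8 dB, 11.1°; ω = 2500: 26.0 dB, 5.6°

Substitute s = j1:
Numerator: 20(j1) + 100 = 100 + j20
Denominator: (j1) + 250 = 250 + j1
|N| = √(100² + 20²) ≈ 101.98, ∠N ≈ 11.31°
|D| = √(250² + 1²) ≈ 250, ∠D ≈ 0.23°
|G| = 101.98 / 250 ≈ 0.40792
Gain = 20 log₁₀(0.40792) ≈ -7.79 dB
∠G = 11.31° − 0.23° = 11.08°

Substitute s = j2500:
Numerator: 20(j2500) + 100 = 100 + j50000
Denominator: (j2500) + 250 = 250 + j2500
|N| = √(100² + 50000²) ≈ 50000, ∠N ≈ 89.89°
|D| = √(250² + 2500²) ≈ 2512.5, ∠D ≈ 84.29°
|G| = 50000 / 2512.5 ≈ 19.9
Gain = 20 log₁₀(19.9) ≈ 25.98 dB
∠G = 89.89° − 84.29° = 5.60°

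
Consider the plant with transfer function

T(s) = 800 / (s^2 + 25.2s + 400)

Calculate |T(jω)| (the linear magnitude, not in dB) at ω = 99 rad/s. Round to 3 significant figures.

0.0823

At s = jω = j99:
quadratic: (j99)² + 25.2·j99 + 400 = -9401 + j2494.8 → |·| ≈ 9726.4, ∠ ≈ 165.14°
|T| = 800 / 9726.4 ≈ 0.08225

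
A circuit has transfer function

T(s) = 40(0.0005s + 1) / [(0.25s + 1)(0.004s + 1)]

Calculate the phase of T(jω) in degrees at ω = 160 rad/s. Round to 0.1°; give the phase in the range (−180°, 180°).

-116.6°

At ω = 160 rad/s:
zero (1 + j160·0.0005) = 1 + j0.08 → |·| ≈ 1.0032, ∠ ≈ 4.57°
pole (1 + j160·0.25) = 1 + j40 → |·| ≈ 40.012, ∠ ≈ 88.57°
pole (1 + j160·0.004) = 1 + j0.64 → |·| ≈ 1.1873, ∠ ≈ 32.62°
∠T = (4.57°) − (88.57° + 32.62°) = -116.62°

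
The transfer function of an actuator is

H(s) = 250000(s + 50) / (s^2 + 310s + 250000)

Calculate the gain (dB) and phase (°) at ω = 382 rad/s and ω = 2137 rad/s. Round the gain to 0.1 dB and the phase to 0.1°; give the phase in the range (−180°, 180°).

ω = 382: 55.7 dB, 33.9°; ω = 2137: 41.8 dB, -82.6°

At s = jω = j382:
zero (s+50): 50 + j382 → |·| = √(50²+382²) = √148424 ≈ 385.26, ∠ = arctan(382/50) ≈ 82.54°
quadratic: (j382)² + 310·j382 + 250000 = 104076 + j118420 → |·| ≈ 1.5766e+05, ∠ ≈ 48.69°
|H| = 250000 · 385.26 / 1.5766e+05 ≈ 610.9
Gain = 20 log₁₀(610.9) ≈ 55.72 dB
∠H = 82.54° − 48.69° = 33.85°

At s = jω = j2137:
zero (s+50): 50 + j2137 → |·| = √(50²+2137²) = √4569269 ≈ 2137.6, ∠ = arctan(2137/50) ≈ 88.66°
quadratic: (j2137)² + 310·j2137 + 250000 = -4316769 + j662470 → |·| ≈ 4.3673e+06, ∠ ≈ 171.28°
|H| = 250000 · 2137.6 / 4.3673e+06 ≈ 122.36
Gain = 20 log₁₀(122.36) ≈ 41.75 dB
∠H = 88.66° − 171.28° = -82.62°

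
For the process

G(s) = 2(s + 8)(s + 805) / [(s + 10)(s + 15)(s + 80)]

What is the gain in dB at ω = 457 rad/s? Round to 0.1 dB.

At s = jω = j457:
zero (s+8): 8 + j457 → |·| = √(8²+457²) = √208913 ≈ 457.07, ∠ = arctan(457/8) ≈ 89.00°
zero (s+805): 805 + j457 → |·| = √(805²+457²) = √856874 ≈ 925.67, ∠ = arctan(457/805) ≈ 29.58°
pole (s+10): 10 + j457 → |·| = √(10²+457²) = √208949 ≈ 457.11, ∠ = arctan(457/10) ≈ 88.75°
pole (s+15): 15 + j457 → |·| = √(15²+457²) = √209074 ≈ 457.25, ∠ = arctan(457/15) ≈ 88.12°
pole (s+80): 80 + j457 → |·| = √(80²+457²) = √215249 ≈ 463.95, ∠ = arctan(457/80) ≈ 80.07°
|G| = 2 · 4.231e+05 / 9.6972e+07 ≈ 0.0087262
Gain = 20 log₁₀(0.0087262) ≈ -41.18 dB

-41.2 dB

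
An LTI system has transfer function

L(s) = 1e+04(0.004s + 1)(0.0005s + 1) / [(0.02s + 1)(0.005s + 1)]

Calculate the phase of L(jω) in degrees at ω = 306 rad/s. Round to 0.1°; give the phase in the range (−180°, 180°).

-78.1°

At ω = 306 rad/s:
zero (1 + j306·0.004) = 1 + j1.224 → |·| ≈ 1.5806, ∠ ≈ 50.75°
zero (1 + j306·0.0005) = 1 + j0.153 → |·| ≈ 1.0116, ∠ ≈ 8.70°
pole (1 + j306·0.02) = 1 + j6.12 → |·| ≈ 6.2012, ∠ ≈ 80.72°
pole (1 + j306·0.005) = 1 + j1.53 → |·| ≈ 1.8278, ∠ ≈ 56.83°
∠L = (50.75° + 8.70°) − (80.72° + 56.83°) = -78.10°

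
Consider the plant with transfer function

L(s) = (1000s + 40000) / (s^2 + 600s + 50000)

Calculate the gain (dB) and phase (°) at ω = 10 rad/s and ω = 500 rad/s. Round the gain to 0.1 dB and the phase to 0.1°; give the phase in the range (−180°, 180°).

Substitute s = j10:
Numerator: 1000(j10) + 40000 = 40000 + j10000
Denominator: (j10)^2 + 600(j10) + 50000 = 49900 + j6000
|N| = √(40000² + 10000²) ≈ 41231, ∠N ≈ 14.04°
|D| = √(49900² + 6000²) ≈ 50259, ∠D ≈ 6.86°
|L| = 41231 / 50259 ≈ 0.82037
Gain = 20 log₁₀(0.82037) ≈ -1.72 dB
∠L = 14.04° − 6.86° = 7.18°

Substitute s = j500:
Numerator: 1000(j500) + 40000 = 40000 + j500000
Denominator: (j500)^2 + 600(j500) + 50000 = -200000 + j300000
|N| = √(40000² + 500000²) ≈ 5.016e+05, ∠N ≈ 85.43°
|D| = √(200000² + 300000²) ≈ 3.6056e+05, ∠D ≈ 123.69°
|L| = 5.016e+05 / 3.6056e+05 ≈ 1.3912
Gain = 20 log₁₀(1.3912) ≈ 2.87 dB
∠L = 85.43° − 123.69° = -38.26°

ω = 10: -1.7 dB, 7.2°; ω = 500: 2.9 dB, -38.3°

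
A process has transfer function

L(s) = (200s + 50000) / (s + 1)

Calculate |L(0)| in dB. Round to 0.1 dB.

L(0) = 50000 / 1 = 50000
20 log₁₀(50000) ≈ 93.98 dB

94.0 dB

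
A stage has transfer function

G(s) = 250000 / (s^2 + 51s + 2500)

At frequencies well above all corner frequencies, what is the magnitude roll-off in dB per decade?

Each pole contributes −20 dB/decade at high frequency; each zero contributes +20 dB/decade.
Net: 0 zero(s) − 2 pole(s) → -40 dB/decade.

-40 dB/decade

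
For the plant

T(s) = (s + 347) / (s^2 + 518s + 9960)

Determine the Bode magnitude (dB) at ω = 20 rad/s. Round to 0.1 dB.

-32.2 dB

Substitute s = j20:
Numerator: (j20) + 347 = 347 + j20
Denominator: (j20)^2 + 518(j20) + 9960 = 9560 + j10360
|N| = √(347² + 20²) ≈ 347.58, ∠N ≈ 3.30°
|D| = √(9560² + 10360²) ≈ 14097, ∠D ≈ 47.30°
|T| = 347.58 / 14097 ≈ 0.024656
Gain = 20 log₁₀(0.024656) ≈ -32.16 dB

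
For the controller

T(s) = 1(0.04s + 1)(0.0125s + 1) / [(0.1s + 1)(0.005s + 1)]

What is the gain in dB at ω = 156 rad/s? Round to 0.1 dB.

At ω = 156 rad/s:
zero (1 + j156·0.04) = 1 + j6.24 → |·| ≈ 6.3196, ∠ ≈ 80.90°
zero (1 + j156·0.0125) = 1 + j1.95 → |·| ≈ 2.1915, ∠ ≈ 62.85°
pole (1 + j156·0.1) = 1 + j15.6 → |·| ≈ 15.632, ∠ ≈ 86.33°
pole (1 + j156·0.005) = 1 + j0.78 → |·| ≈ 1.2682, ∠ ≈ 37.95°
|T| = 1 · 6.3196 · 2.1915 / (15.632 · 1.2682) ≈ 0.6986
Gain = 20 log₁₀(0.6986) ≈ -3.12 dB

-3.1 dB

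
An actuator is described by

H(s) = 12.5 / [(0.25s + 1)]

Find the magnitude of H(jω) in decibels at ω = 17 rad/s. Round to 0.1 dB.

At ω = 17 rad/s:
pole (1 + j17·0.25) = 1 + j4.25 → |·| ≈ 4.3661, ∠ ≈ 76.76°
|H| = 12.5 · 1 / (4.3661) ≈ 2.863
Gain = 20 log₁₀(2.863) ≈ 9.14 dB

9.1 dB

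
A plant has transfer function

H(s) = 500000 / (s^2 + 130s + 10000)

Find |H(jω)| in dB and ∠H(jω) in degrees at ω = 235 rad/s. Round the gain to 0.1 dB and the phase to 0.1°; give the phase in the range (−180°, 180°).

At s = jω = j235:
quadratic: (j235)² + 130·j235 + 10000 = -45225 + j30550 → |·| ≈ 54577, ∠ ≈ 145.96°
|H| = 500000 / 54577 ≈ 9.1614
Gain = 20 log₁₀(9.1614) ≈ 19.24 dB
∠H = 0.00° − 145.96° = -145.96°

19.2 dB, -146.0°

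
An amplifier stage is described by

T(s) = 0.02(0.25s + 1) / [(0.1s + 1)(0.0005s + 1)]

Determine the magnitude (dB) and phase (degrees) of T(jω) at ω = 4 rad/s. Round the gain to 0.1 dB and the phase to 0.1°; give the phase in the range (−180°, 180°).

At ω = 4 rad/s:
zero (1 + j4·0.25) = 1 + j1 → |·| ≈ 1.4142, ∠ ≈ 45.00°
pole (1 + j4·0.1) = 1 + j0.4 → |·| ≈ 1.077, ∠ ≈ 21.80°
pole (1 + j4·0.0005) = 1 + j0.002 → |·| ≈ 1, ∠ ≈ 0.11°
|T| = 0.02 · 1.4142 / (1.077 · 1) ≈ 0.026262
Gain = 20 log₁₀(0.026262) ≈ -31.61 dB
∠T = (45.00°) − (21.80° + 0.11°) = 23.09°

-31.6 dB, 23.1°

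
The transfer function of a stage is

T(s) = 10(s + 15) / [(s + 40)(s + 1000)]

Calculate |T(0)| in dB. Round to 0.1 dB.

T(0) = 10·15 / (40·1000) = 0.00375
20 log₁₀(0.00375) ≈ -48.52 dB

-48.5 dB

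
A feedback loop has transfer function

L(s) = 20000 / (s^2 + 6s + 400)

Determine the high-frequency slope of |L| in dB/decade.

Each pole contributes −20 dB/decade at high frequency; each zero contributes +20 dB/decade.
Net: 0 zero(s) − 2 pole(s) → -40 dB/decade.

-40 dB/decade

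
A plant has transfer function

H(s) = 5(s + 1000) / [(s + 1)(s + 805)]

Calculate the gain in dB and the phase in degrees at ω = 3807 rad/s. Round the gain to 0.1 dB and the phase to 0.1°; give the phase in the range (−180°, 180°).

At s = jω = j3807:
zero (s+1000): 1000 + j3807 → |·| = √(1000²+3807²) = √15493249 ≈ 3936.1, ∠ = arctan(3807/1000) ≈ 75.28°
pole (s+1): 1 + j3807 → |·| = √(1²+3807²) = √14493250 ≈ 3807, ∠ = arctan(3807/1) ≈ 89.98°
pole (s+805): 805 + j3807 → |·| = √(805²+3807²) = √15141274 ≈ 3891.2, ∠ = arctan(3807/805) ≈ 78.06°
|H| = 5 · 3936.1 / 1.4814e+07 ≈ 0.0013285
Gain = 20 log₁₀(0.0013285) ≈ -57.53 dB
∠H = 75.28° − 168.04° = -92.76°

-57.5 dB, -92.8°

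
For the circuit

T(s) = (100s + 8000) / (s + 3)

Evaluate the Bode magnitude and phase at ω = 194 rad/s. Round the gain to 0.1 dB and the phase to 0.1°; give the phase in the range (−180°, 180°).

40.7 dB, -21.5°

Substitute s = j194:
Numerator: 100(j194) + 8000 = 8000 + j19400
Denominator: (j194) + 3 = 3 + j194
|N| = √(8000² + 19400²) ≈ 20985, ∠N ≈ 67.59°
|D| = √(3² + 194²) ≈ 194.02, ∠D ≈ 89.11°
|T| = 20985 / 194.02 ≈ 108.16
Gain = 20 log₁₀(108.16) ≈ 40.68 dB
∠T = 67.59° − 89.11° = -21.52°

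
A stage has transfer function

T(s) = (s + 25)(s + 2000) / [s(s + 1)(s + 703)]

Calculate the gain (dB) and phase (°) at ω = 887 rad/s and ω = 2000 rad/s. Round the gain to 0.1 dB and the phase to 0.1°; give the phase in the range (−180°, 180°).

ω = 887: -53.2 dB, -119.2°; ω = 2000: -63.5 dB, -116.3°

At s = jω = j887:
zero (s+25): 25 + j887 → |·| = √(25²+887²) = √787394 ≈ 887.35, ∠ = arctan(887/25) ≈ 88.39°
zero (s+2000): 2000 + j887 → |·| = √(2000²+887²) = √4786769 ≈ 2187.9, ∠ = arctan(887/2000) ≈ 23.92°
pole (s+1): 1 + j887 → |·| = √(1²+887²) = √786770 ≈ 887, ∠ = arctan(887/1) ≈ 89.94°
pole (s+703): 703 + j887 → |·| = √(703²+887²) = √1280978 ≈ 1131.8, ∠ = arctan(887/703) ≈ 51.60°
pole at origin: |s| = 887, ∠ = 90.00° (in denominator)
|T| = 1 · 1.9414e+06 / 8.9047e+08 ≈ 0.0021802
Gain = 20 log₁₀(0.0021802) ≈ -53.23 dB
∠T = 112.31° − 231.54° = -119.23°

At s = jω = j2000:
zero (s+25): 25 + j2000 → |·| = √(25²+2000²) = √4000625 ≈ 2000.2, ∠ = arctan(2000/25) ≈ 89.28°
zero (s+2000): 2000 + j2000 → |·| = √(2000²+2000²) = √8000000 ≈ 2828.4, ∠ = arctan(2000/2000) ≈ 45.00°
pole (s+1): 1 + j2000 → |·| = √(1²+2000²) = √4000001 ≈ 2000, ∠ = arctan(2000/1) ≈ 89.97°
pole (s+703): 703 + j2000 → |·| = √(703²+2000²) = √4494209 ≈ 2120, ∠ = arctan(2000/703) ≈ 70.63°
pole at origin: |s| = 2000, ∠ = 90.00° (in denominator)
|T| = 1 · 5.6574e+06 / 8.48e+09 ≈ 0.00066715
Gain = 20 log₁₀(0.00066715) ≈ -63.52 dB
∠T = 134.28° − 250.60° = -116.32°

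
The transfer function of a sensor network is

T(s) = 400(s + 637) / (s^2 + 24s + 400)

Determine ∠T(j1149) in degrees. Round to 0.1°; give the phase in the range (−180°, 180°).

-117.8°

At s = jω = j1149:
zero (s+637): 637 + j1149 → |·| = √(637²+1149²) = √1725970 ≈ 1313.8, ∠ = arctan(1149/637) ≈ 61.00°
quadratic: (j1149)² + 24·j1149 + 400 = -1319801 + j27576 → |·| ≈ 1.3201e+06, ∠ ≈ 178.80°
∠T = 61.00° − 178.80° = -117.80°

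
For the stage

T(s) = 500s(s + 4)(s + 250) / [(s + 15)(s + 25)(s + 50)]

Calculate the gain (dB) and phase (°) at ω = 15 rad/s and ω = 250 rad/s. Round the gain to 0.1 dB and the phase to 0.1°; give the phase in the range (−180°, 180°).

ω = 15: 59.1 dB, 75.8°; ω = 250: 56.8 dB, -25.5°

At s = jω = j15:
zero (s+4): 4 + j15 → |·| = √(4²+15²) = √241 ≈ 15.524, ∠ = arctan(15/4) ≈ 75.07°
zero (s+250): 250 + j15 → |·| = √(250²+15²) = √62725 ≈ 250.45, ∠ = arctan(15/250) ≈ 3.43°
zero at origin: s = j15 → |·| = 15, ∠ = 90.00°
pole (s+15): 15 + j15 → |·| = √(15²+15²) = √450 ≈ 21.213, ∠ = arctan(15/15) ≈ 45.00°
pole (s+25): 25 + j15 → |·| = √(25²+15²) = √850 ≈ 29.155, ∠ = arctan(15/25) ≈ 30.96°
pole (s+50): 50 + j15 → |·| = √(50²+15²) = √2725 ≈ 52.202, ∠ = arctan(15/50) ≈ 16.70°
|T| = 500 · 58320 / 32285 ≈ 903.21
Gain = 20 log₁₀(903.21) ≈ 59.12 dB
∠T = 168.50° − 92.66° = 75.84°

At s = jω = j250:
zero (s+4): 4 + j250 → |·| = √(4²+250²) = √62516 ≈ 250.03, ∠ = arctan(250/4) ≈ 89.08°
zero (s+250): 250 + j250 → |·| = √(250²+250²) = √125000 ≈ 353.55, ∠ = arctan(250/250) ≈ 45.00°
zero at origin: s = j250 → |·| = 250, ∠ = 90.00°
pole (s+15): 15 + j250 → |·| = √(15²+250²) = √62725 ≈ 250.45, ∠ = arctan(250/15) ≈ 86.57°
pole (s+25): 25 + j250 → |·| = √(25²+250²) = √63125 ≈ 251.25, ∠ = arctan(250/25) ≈ 84.29°
pole (s+50): 50 + j250 → |·| = √(50²+250²) = √65000 ≈ 254.95, ∠ = arctan(250/50) ≈ 78.69°
|T| = 500 · 2.21e+07 / 1.6043e+07 ≈ 688.77
Gain = 20 log₁₀(688.77) ≈ 56.76 dB
∠T = 224.08° − 249.55° = -25.47°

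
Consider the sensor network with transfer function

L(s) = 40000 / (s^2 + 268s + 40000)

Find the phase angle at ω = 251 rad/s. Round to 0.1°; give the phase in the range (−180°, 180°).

-108.9°

At s = jω = j251:
quadratic: (j251)² + 268·j251 + 40000 = -23001 + j67268 → |·| ≈ 71092, ∠ ≈ 108.88°
∠L = 0.00° − 108.88° = -108.88°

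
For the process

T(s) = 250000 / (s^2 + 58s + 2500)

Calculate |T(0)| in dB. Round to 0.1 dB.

40.0 dB

T(0) = 250000 / 2500 = 100
20 log₁₀(100) ≈ 40.00 dB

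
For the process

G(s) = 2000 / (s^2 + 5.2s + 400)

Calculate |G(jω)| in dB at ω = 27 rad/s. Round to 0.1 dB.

15.0 dB

At s = jω = j27:
quadratic: (j27)² + 5.2·j27 + 400 = -329 + j140.4 → |·| ≈ 357.71, ∠ ≈ 156.89°
|G| = 2000 / 357.71 ≈ 5.5911
Gain = 20 log₁₀(5.5911) ≈ 14.95 dB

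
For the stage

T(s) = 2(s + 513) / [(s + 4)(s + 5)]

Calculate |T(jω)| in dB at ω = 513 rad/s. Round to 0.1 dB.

-45.2 dB

At s = jω = j513:
zero (s+513): 513 + j513 → |·| = √(513²+513²) = √526338 ≈ 725.49, ∠ = arctan(513/513) ≈ 45.00°
pole (s+4): 4 + j513 → |·| = √(4²+513²) = √263185 ≈ 513.02, ∠ = arctan(513/4) ≈ 89.55°
pole (s+5): 5 + j513 → |·| = √(5²+513²) = √263194 ≈ 513.02, ∠ = arctan(513/5) ≈ 89.44°
|T| = 2 · 725.49 / 2.6319e+05 ≈ 0.0055131
Gain = 20 log₁₀(0.0055131) ≈ -45.17 dB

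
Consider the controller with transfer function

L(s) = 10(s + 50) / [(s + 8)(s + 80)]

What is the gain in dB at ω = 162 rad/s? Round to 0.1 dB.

At s = jω = j162:
zero (s+50): 50 + j162 → |·| = √(50²+162²) = √28744 ≈ 169.54, ∠ = arctan(162/50) ≈ 72.85°
pole (s+8): 8 + j162 → |·| = √(8²+162²) = √26308 ≈ 162.2, ∠ = arctan(162/8) ≈ 87.17°
pole (s+80): 80 + j162 → |·| = √(80²+162²) = √32644 ≈ 180.68, ∠ = arctan(162/80) ≈ 63.72°
|L| = 10 · 169.54 / 29306 ≈ 0.057852
Gain = 20 log₁₀(0.057852) ≈ -24.75 dB

-24.8 dB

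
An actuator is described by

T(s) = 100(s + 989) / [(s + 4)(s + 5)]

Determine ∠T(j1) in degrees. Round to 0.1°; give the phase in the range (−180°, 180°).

At s = jω = j1:
zero (s+989): 989 + j1 → |·| = √(989²+1²) = √978122 ≈ 989, ∠ = arctan(1/989) ≈ 0.06°
pole (s+4): 4 + j1 → |·| = √(4²+1²) = √17 ≈ 4.1231, ∠ = arctan(1/4) ≈ 14.04°
pole (s+5): 5 + j1 → |·| = √(5²+1²) = √26 ≈ 5.099, ∠ = arctan(1/5) ≈ 11.31°
∠T = 0.06° − 25.35° = -25.29°

-25.3°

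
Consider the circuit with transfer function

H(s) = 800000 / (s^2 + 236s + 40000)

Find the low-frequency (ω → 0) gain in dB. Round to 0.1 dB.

H(0) = 800000 / 40000 = 20
20 log₁₀(20) ≈ 26.02 dB

26.0 dB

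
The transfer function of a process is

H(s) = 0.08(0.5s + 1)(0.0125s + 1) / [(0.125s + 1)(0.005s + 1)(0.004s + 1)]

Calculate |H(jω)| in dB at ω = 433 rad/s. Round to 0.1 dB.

-8.7 dB

At ω = 433 rad/s:
zero (1 + j433·0.5) = 1 + j216.5 → |·| ≈ 216.5, ∠ ≈ 89.74°
zero (1 + j433·0.0125) = 1 + j5.4125 → |·| ≈ 5.5041, ∠ ≈ 79.53°
pole (1 + j433·0.125) = 1 + j54.125 → |·| ≈ 54.134, ∠ ≈ 88.94°
pole (1 + j433·0.005) = 1 + j2.165 → |·| ≈ 2.3848, ∠ ≈ 65.21°
pole (1 + j433·0.004) = 1 + j1.732 → |·| ≈ 2, ∠ ≈ 60.00°
|H| = 0.08 · 216.5 · 5.5041 / (54.134 · 2.3848 · 2) ≈ 0.36922
Gain = 20 log₁₀(0.36922) ≈ -8.65 dB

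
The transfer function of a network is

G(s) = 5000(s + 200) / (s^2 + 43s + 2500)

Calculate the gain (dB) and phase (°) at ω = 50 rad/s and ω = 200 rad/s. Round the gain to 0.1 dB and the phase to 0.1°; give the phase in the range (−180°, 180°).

ω = 50: 53.6 dB, -76.0°; ω = 200: 31.3 dB, -122.1°

At s = jω = j50:
zero (s+200): 200 + j50 → |·| = √(200²+50²) = √42500 ≈ 206.16, ∠ = arctan(50/200) ≈ 14.04°
quadratic: (j50)² + 43·j50 + 2500 = 0 + j2150 → |·| ≈ 2150, ∠ ≈ 90.00°
|G| = 5000 · 206.16 / 2150 ≈ 479.44
Gain = 20 log₁₀(479.44) ≈ 53.61 dB
∠G = 14.04° − 90.00° = -75.96°

At s = jω = j200:
zero (s+200): 200 + j200 → |·| = √(200²+200²) = √80000 ≈ 282.84, ∠ = arctan(200/200) ≈ 45.00°
quadratic: (j200)² + 43·j200 + 2500 = -37500 + j8600 → |·| ≈ 38473, ∠ ≈ 167.08°
|G| = 5000 · 282.84 / 38473 ≈ 36.758
Gain = 20 log₁₀(36.758) ≈ 31.31 dB
∠G = 45.00° − 167.08° = -122.08°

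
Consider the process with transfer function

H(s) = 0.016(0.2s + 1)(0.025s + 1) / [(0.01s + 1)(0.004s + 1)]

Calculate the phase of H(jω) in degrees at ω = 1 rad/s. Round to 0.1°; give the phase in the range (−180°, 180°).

At ω = 1 rad/s:
zero (1 + j1·0.2) = 1 + j0.2 → |·| ≈ 1.0198, ∠ ≈ 11.31°
zero (1 + j1·0.025) = 1 + j0.025 → |·| ≈ 1.0003, ∠ ≈ 1.43°
pole (1 + j1·0.01) = 1 + j0.01 → |·| ≈ 1, ∠ ≈ 0.57°
pole (1 + j1·0.004) = 1 + j0.004 → |·| ≈ 1, ∠ ≈ 0.23°
∠H = (11.31° + 1.43°) − (0.57° + 0.23°) = 11.94°

11.9°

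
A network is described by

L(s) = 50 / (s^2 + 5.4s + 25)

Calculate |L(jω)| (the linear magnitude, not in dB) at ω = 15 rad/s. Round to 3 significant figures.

At s = jω = j15:
quadratic: (j15)² + 5.4·j15 + 25 = -200 + j81 → |·| ≈ 215.78, ∠ ≈ 157.95°
|L| = 50 / 215.78 ≈ 0.23172

0.232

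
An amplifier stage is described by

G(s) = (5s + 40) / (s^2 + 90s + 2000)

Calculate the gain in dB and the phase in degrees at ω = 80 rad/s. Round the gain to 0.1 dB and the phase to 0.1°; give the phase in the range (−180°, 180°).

-26.4 dB, -37.1°

Substitute s = j80:
Numerator: 5(j80) + 40 = 40 + j400
Denominator: (j80)^2 + 90(j80) + 2000 = -4400 + j7200
|N| = √(40² + 400²) ≈ 402, ∠N ≈ 84.29°
|D| = √(4400² + 7200²) ≈ 8438, ∠D ≈ 121.43°
|G| = 402 / 8438 ≈ 0.047642
Gain = 20 log₁₀(0.047642) ≈ -26.44 dB
∠G = 84.29° − 121.43° = -37.14°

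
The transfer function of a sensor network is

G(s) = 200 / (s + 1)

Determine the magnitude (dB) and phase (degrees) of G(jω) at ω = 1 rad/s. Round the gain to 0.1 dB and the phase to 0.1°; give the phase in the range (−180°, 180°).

At s = jω = j1:
pole (s+1): 1 + j1 → |·| = √(1²+1²) = √2 ≈ 1.4142, ∠ = arctan(1/1) ≈ 45.00°
|G| = 200 / 1.4142 ≈ 141.42
Gain = 20 log₁₀(141.42) ≈ 43.01 dB
∠G = 0.00° − 45.00° = -45.00°

43.0 dB, -45.0°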